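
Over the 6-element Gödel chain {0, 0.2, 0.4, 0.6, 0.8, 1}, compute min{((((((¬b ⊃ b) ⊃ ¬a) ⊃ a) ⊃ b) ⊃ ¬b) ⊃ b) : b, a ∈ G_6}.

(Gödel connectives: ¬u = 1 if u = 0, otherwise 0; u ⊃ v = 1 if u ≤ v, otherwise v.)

The minimum is attained at b = 0, a = 0:
  ¬b: Gödel ¬ of 0 = 1 (operand is 0)
  (¬b ⊃ b): 1 > 0, so result = 0
  ¬a: Gödel ¬ of 0 = 1 (operand is 0)
  ((¬b ⊃ b) ⊃ ¬a): 0 ≤ 1, so result = 1
  (((¬b ⊃ b) ⊃ ¬a) ⊃ a): 1 > 0, so result = 0
  ((((¬b ⊃ b) ⊃ ¬a) ⊃ a) ⊃ b): 0 ≤ 0, so result = 1
  ¬b: Gödel ¬ of 0 = 1 (operand is 0)
  (((((¬b ⊃ b) ⊃ ¬a) ⊃ a) ⊃ b) ⊃ ¬b): 1 ≤ 1, so result = 1
  ((((((¬b ⊃ b) ⊃ ¬a) ⊃ a) ⊃ b) ⊃ ¬b) ⊃ b): 1 > 0, so result = 0
Checking all 36 assignments confirms none give a value below 0.00.

0.00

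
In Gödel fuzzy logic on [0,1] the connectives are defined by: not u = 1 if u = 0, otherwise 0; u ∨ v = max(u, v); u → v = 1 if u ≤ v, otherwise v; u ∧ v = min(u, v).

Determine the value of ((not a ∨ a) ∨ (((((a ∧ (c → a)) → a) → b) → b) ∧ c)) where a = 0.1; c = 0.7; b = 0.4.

not a: Gödel ¬ of 0.1 = 0 (operand ≠ 0)
(not a ∨ a) = max(0, 0.1) = 0.1
(c → a): 0.7 > 0.1, so result = 0.1
(a ∧ (c → a)) = min(0.1, 0.1) = 0.1
((a ∧ (c → a)) → a): 0.1 ≤ 0.1, so result = 1
(((a ∧ (c → a)) → a) → b): 1 > 0.4, so result = 0.4
((((a ∧ (c → a)) → a) → b) → b): 0.4 ≤ 0.4, so result = 1
(((((a ∧ (c → a)) → a) → b) → b) ∧ c) = min(1, 0.7) = 0.7
((not a ∨ a) ∨ (((((a ∧ (c → a)) → a) → b) → b) ∧ c)) = max(0.1, 0.7) = 0.7

0.70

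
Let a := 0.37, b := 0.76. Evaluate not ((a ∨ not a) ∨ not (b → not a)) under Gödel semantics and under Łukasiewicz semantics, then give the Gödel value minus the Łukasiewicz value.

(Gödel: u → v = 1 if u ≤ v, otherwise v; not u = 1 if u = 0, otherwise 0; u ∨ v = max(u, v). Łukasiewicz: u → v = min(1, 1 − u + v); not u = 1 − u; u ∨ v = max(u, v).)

Gödel evaluation:
  not a: Gödel ¬ of 0.37 = 0 (operand ≠ 0)
  (a ∨ not a) = max(0.37, 0) = 0.37
  not a: Gödel ¬ of 0.37 = 0 (operand ≠ 0)
  (b → not a): 0.76 > 0, so result = 0
  not (b → not a): Gödel ¬ of 0 = 1 (operand is 0)
  ((a ∨ not a) ∨ not (b → not a)) = max(0.37, 1) = 1
  not ((a ∨ not a) ∨ not (b → not a)): Gödel ¬ of 1 = 0 (operand ≠ 0)
  Gödel value = 0
Łukasiewicz evaluation:
  not a: Łukasiewicz ¬ gives 1 − 0.37 = 0.63
  (a ∨ not a) = max(0.37, 0.63) = 0.63
  not a: Łukasiewicz ¬ gives 1 − 0.37 = 0.63
  (b → not a): min(1, 1 − 0.76 + 0.63) = 0.87
  not (b → not a): Łukasiewicz ¬ gives 1 − 0.87 = 0.13
  ((a ∨ not a) ∨ not (b → not a)) = max(0.63, 0.13) = 0.63
  not ((a ∨ not a) ∨ not (b → not a)): Łukasiewicz ¬ gives 1 − 0.63 = 0.37
  Łukasiewicz value = 0.37
Difference: 0 − 0.37 = -0.37

-0.37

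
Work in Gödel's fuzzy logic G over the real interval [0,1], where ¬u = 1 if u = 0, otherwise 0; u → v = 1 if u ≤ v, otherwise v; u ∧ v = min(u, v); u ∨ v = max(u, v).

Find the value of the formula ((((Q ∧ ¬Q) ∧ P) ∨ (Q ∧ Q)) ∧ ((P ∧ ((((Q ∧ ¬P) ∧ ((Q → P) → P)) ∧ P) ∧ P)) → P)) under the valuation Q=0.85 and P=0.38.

¬Q: Gödel ¬ of 0.85 = 0 (operand ≠ 0)
(Q ∧ ¬Q) = min(0.85, 0) = 0
((Q ∧ ¬Q) ∧ P) = min(0, 0.38) = 0
(Q ∧ Q) = min(0.85, 0.85) = 0.85
(((Q ∧ ¬Q) ∧ P) ∨ (Q ∧ Q)) = max(0, 0.85) = 0.85
¬P: Gödel ¬ of 0.38 = 0 (operand ≠ 0)
(Q ∧ ¬P) = min(0.85, 0) = 0
(Q → P): 0.85 > 0.38, so result = 0.38
((Q → P) → P): 0.38 ≤ 0.38, so result = 1
((Q ∧ ¬P) ∧ ((Q → P) → P)) = min(0, 1) = 0
(((Q ∧ ¬P) ∧ ((Q → P) → P)) ∧ P) = min(0, 0.38) = 0
((((Q ∧ ¬P) ∧ ((Q → P) → P)) ∧ P) ∧ P) = min(0, 0.38) = 0
(P ∧ ((((Q ∧ ¬P) ∧ ((Q → P) → P)) ∧ P) ∧ P)) = min(0.38, 0) = 0
((P ∧ ((((Q ∧ ¬P) ∧ ((Q → P) → P)) ∧ P) ∧ P)) → P): 0 ≤ 0.38, so result = 1
((((Q ∧ ¬Q) ∧ P) ∨ (Q ∧ Q)) ∧ ((P ∧ ((((Q ∧ ¬P) ∧ ((Q → P) → P)) ∧ P) ∧ P)) → P)) = min(0.85, 1) = 0.85

0.85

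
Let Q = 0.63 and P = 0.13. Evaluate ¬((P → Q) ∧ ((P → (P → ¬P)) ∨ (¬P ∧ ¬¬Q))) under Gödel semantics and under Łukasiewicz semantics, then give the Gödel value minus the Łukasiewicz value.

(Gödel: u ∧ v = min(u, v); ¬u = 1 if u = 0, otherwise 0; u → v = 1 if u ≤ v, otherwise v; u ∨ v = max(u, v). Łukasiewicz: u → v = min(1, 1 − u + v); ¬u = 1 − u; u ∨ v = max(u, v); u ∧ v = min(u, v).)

Gödel evaluation:
  (P → Q): 0.13 ≤ 0.63, so result = 1
  ¬P: Gödel ¬ of 0.13 = 0 (operand ≠ 0)
  (P → ¬P): 0.13 > 0, so result = 0
  (P → (P → ¬P)): 0.13 > 0, so result = 0
  ¬P: Gödel ¬ of 0.13 = 0 (operand ≠ 0)
  ¬Q: Gödel ¬ of 0.63 = 0 (operand ≠ 0)
  ¬¬Q: Gödel ¬ of 0 = 1 (operand is 0)
  (¬P ∧ ¬¬Q) = min(0, 1) = 0
  ((P → (P → ¬P)) ∨ (¬P ∧ ¬¬Q)) = max(0, 0) = 0
  ((P → Q) ∧ ((P → (P → ¬P)) ∨ (¬P ∧ ¬¬Q))) = min(1, 0) = 0
  ¬((P → Q) ∧ ((P → (P → ¬P)) ∨ (¬P ∧ ¬¬Q))): Gödel ¬ of 0 = 1 (operand is 0)
  Gödel value = 1
Łukasiewicz evaluation:
  (P → Q): min(1, 1 − 0.13 + 0.63) = 1
  ¬P: Łukasiewicz ¬ gives 1 − 0.13 = 0.87
  (P → ¬P): min(1, 1 − 0.13 + 0.87) = 1
  (P → (P → ¬P)): min(1, 1 − 0.13 + 1) = 1
  ¬P: Łukasiewicz ¬ gives 1 − 0.13 = 0.87
  ¬Q: Łukasiewicz ¬ gives 1 − 0.63 = 0.37
  ¬¬Q: Łukasiewicz ¬ gives 1 − 0.37 = 0.63
  (¬P ∧ ¬¬Q) = min(0.87, 0.63) = 0.63
  ((P → (P → ¬P)) ∨ (¬P ∧ ¬¬Q)) = max(1, 0.63) = 1
  ((P → Q) ∧ ((P → (P → ¬P)) ∨ (¬P ∧ ¬¬Q))) = min(1, 1) = 1
  ¬((P → Q) ∧ ((P → (P → ¬P)) ∨ (¬P ∧ ¬¬Q))): Łukasiewicz ¬ gives 1 − 1 = 0
  Łukasiewicz value = 0
Difference: 1 − 0 = 1.00

1.00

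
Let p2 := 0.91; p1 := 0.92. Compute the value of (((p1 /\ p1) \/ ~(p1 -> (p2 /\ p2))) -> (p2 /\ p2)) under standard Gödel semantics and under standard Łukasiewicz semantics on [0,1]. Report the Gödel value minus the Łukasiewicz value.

Gödel evaluation:
  (p1 /\ p1) = min(0.92, 0.92) = 0.92
  (p2 /\ p2) = min(0.91, 0.91) = 0.91
  (p1 -> (p2 /\ p2)): 0.92 > 0.91, so result = 0.91
  ~(p1 -> (p2 /\ p2)): Gödel ¬ of 0.91 = 0 (operand ≠ 0)
  ((p1 /\ p1) \/ ~(p1 -> (p2 /\ p2))) = max(0.92, 0) = 0.92
  (p2 /\ p2) = min(0.91, 0.91) = 0.91
  (((p1 /\ p1) \/ ~(p1 -> (p2 /\ p2))) -> (p2 /\ p2)): 0.92 > 0.91, so result = 0.91
  Gödel value = 0.91
Łukasiewicz evaluation:
  (p1 /\ p1) = min(0.92, 0.92) = 0.92
  (p2 /\ p2) = min(0.91, 0.91) = 0.91
  (p1 -> (p2 /\ p2)): min(1, 1 − 0.92 + 0.91) = 0.99
  ~(p1 -> (p2 /\ p2)): Łukasiewicz ¬ gives 1 − 0.99 = 0.01
  ((p1 /\ p1) \/ ~(p1 -> (p2 /\ p2))) = max(0.92, 0.01) = 0.92
  (p2 /\ p2) = min(0.91, 0.91) = 0.91
  (((p1 /\ p1) \/ ~(p1 -> (p2 /\ p2))) -> (p2 /\ p2)): min(1, 1 − 0.92 + 0.91) = 0.99
  Łukasiewicz value = 0.99
Difference: 0.91 − 0.99 = -0.08

-0.08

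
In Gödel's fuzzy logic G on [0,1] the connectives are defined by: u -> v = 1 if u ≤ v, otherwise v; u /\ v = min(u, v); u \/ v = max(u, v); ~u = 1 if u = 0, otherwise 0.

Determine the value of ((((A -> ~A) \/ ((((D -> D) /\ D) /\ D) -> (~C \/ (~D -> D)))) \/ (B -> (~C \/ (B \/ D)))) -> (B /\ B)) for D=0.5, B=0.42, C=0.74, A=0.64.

0.42

~A: Gödel ¬ of 0.64 = 0 (operand ≠ 0)
(A -> ~A): 0.64 > 0, so result = 0
(D -> D): 0.5 ≤ 0.5, so result = 1
((D -> D) /\ D) = min(1, 0.5) = 0.5
(((D -> D) /\ D) /\ D) = min(0.5, 0.5) = 0.5
~C: Gödel ¬ of 0.74 = 0 (operand ≠ 0)
~D: Gödel ¬ of 0.5 = 0 (operand ≠ 0)
(~D -> D): 0 ≤ 0.5, so result = 1
(~C \/ (~D -> D)) = max(0, 1) = 1
((((D -> D) /\ D) /\ D) -> (~C \/ (~D -> D))): 0.5 ≤ 1, so result = 1
((A -> ~A) \/ ((((D -> D) /\ D) /\ D) -> (~C \/ (~D -> D)))) = max(0, 1) = 1
~C: Gödel ¬ of 0.74 = 0 (operand ≠ 0)
(B \/ D) = max(0.42, 0.5) = 0.5
(~C \/ (B \/ D)) = max(0, 0.5) = 0.5
(B -> (~C \/ (B \/ D))): 0.42 ≤ 0.5, so result = 1
(((A -> ~A) \/ ((((D -> D) /\ D) /\ D) -> (~C \/ (~D -> D)))) \/ (B -> (~C \/ (B \/ D)))) = max(1, 1) = 1
(B /\ B) = min(0.42, 0.42) = 0.42
((((A -> ~A) \/ ((((D -> D) /\ D) /\ D) -> (~C \/ (~D -> D)))) \/ (B -> (~C \/ (B \/ D)))) -> (B /\ B)): 1 > 0.42, so result = 0.42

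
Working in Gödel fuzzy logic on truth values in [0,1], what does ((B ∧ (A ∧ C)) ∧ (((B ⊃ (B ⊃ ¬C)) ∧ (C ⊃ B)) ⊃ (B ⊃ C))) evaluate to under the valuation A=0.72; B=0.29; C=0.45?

(A ∧ C) = min(0.72, 0.45) = 0.45
(B ∧ (A ∧ C)) = min(0.29, 0.45) = 0.29
¬C: Gödel ¬ of 0.45 = 0 (operand ≠ 0)
(B ⊃ ¬C): 0.29 > 0, so result = 0
(B ⊃ (B ⊃ ¬C)): 0.29 > 0, so result = 0
(C ⊃ B): 0.45 > 0.29, so result = 0.29
((B ⊃ (B ⊃ ¬C)) ∧ (C ⊃ B)) = min(0, 0.29) = 0
(B ⊃ C): 0.29 ≤ 0.45, so result = 1
(((B ⊃ (B ⊃ ¬C)) ∧ (C ⊃ B)) ⊃ (B ⊃ C)): 0 ≤ 1, so result = 1
((B ∧ (A ∧ C)) ∧ (((B ⊃ (B ⊃ ¬C)) ∧ (C ⊃ B)) ⊃ (B ⊃ C))) = min(0.29, 1) = 0.29

0.29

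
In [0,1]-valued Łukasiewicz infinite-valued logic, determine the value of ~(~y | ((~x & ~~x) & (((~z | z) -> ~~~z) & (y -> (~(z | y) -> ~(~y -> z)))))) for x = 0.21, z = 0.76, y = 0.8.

0.79

~y: Łukasiewicz ¬ gives 1 − 0.8 = 0.2
~x: Łukasiewicz ¬ gives 1 − 0.21 = 0.79
~x: Łukasiewicz ¬ gives 1 − 0.21 = 0.79
~~x: Łukasiewicz ¬ gives 1 − 0.79 = 0.21
(~x & ~~x) = min(0.79, 0.21) = 0.21
~z: Łukasiewicz ¬ gives 1 − 0.76 = 0.24
(~z | z) = max(0.24, 0.76) = 0.76
~z: Łukasiewicz ¬ gives 1 − 0.76 = 0.24
~~z: Łukasiewicz ¬ gives 1 − 0.24 = 0.76
~~~z: Łukasiewicz ¬ gives 1 − 0.76 = 0.24
((~z | z) -> ~~~z): min(1, 1 − 0.76 + 0.24) = 0.48
(z | y) = max(0.76, 0.8) = 0.8
~(z | y): Łukasiewicz ¬ gives 1 − 0.8 = 0.2
~y: Łukasiewicz ¬ gives 1 − 0.8 = 0.2
(~y -> z): min(1, 1 − 0.2 + 0.76) = 1
~(~y -> z): Łukasiewicz ¬ gives 1 − 1 = 0
(~(z | y) -> ~(~y -> z)): min(1, 1 − 0.2 + 0) = 0.8
(y -> (~(z | y) -> ~(~y -> z))): min(1, 1 − 0.8 + 0.8) = 1
(((~z | z) -> ~~~z) & (y -> (~(z | y) -> ~(~y -> z)))) = min(0.48, 1) = 0.48
((~x & ~~x) & (((~z | z) -> ~~~z) & (y -> (~(z | y) -> ~(~y -> z))))) = min(0.21, 0.48) = 0.21
(~y | ((~x & ~~x) & (((~z | z) -> ~~~z) & (y -> (~(z | y) -> ~(~y -> z)))))) = max(0.2, 0.21) = 0.21
~(~y | ((~x & ~~x) & (((~z | z) -> ~~~z) & (y -> (~(z | y) -> ~(~y -> z)))))): Łukasiewicz ¬ gives 1 − 0.21 = 0.79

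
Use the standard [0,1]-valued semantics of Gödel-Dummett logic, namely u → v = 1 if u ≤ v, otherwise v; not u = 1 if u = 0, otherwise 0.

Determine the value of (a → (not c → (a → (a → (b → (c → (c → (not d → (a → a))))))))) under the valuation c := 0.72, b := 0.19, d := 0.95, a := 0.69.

1.00

not c: Gödel ¬ of 0.72 = 0 (operand ≠ 0)
not d: Gödel ¬ of 0.95 = 0 (operand ≠ 0)
(a → a): 0.69 ≤ 0.69, so result = 1
(not d → (a → a)): 0 ≤ 1, so result = 1
(c → (not d → (a → a))): 0.72 ≤ 1, so result = 1
(c → (c → (not d → (a → a)))): 0.72 ≤ 1, so result = 1
(b → (c → (c → (not d → (a → a))))): 0.19 ≤ 1, so result = 1
(a → (b → (c → (c → (not d → (a → a)))))): 0.69 ≤ 1, so result = 1
(a → (a → (b → (c → (c → (not d → (a → a))))))): 0.69 ≤ 1, so result = 1
(not c → (a → (a → (b → (c → (c → (not d → (a → a)))))))): 0 ≤ 1, so result = 1
(a → (not c → (a → (a → (b → (c → (c → (not d → (a → a))))))))): 0.69 ≤ 1, so result = 1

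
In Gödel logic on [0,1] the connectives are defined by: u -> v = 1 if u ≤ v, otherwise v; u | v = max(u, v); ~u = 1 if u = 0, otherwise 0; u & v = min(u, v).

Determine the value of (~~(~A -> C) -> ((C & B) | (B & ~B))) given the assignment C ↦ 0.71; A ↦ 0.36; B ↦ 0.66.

~A: Gödel ¬ of 0.36 = 0 (operand ≠ 0)
(~A -> C): 0 ≤ 0.71, so result = 1
~(~A -> C): Gödel ¬ of 1 = 0 (operand ≠ 0)
~~(~A -> C): Gödel ¬ of 0 = 1 (operand is 0)
(C & B) = min(0.71, 0.66) = 0.66
~B: Gödel ¬ of 0.66 = 0 (operand ≠ 0)
(B & ~B) = min(0.66, 0) = 0
((C & B) | (B & ~B)) = max(0.66, 0) = 0.66
(~~(~A -> C) -> ((C & B) | (B & ~B))): 1 > 0.66, so result = 0.66

0.66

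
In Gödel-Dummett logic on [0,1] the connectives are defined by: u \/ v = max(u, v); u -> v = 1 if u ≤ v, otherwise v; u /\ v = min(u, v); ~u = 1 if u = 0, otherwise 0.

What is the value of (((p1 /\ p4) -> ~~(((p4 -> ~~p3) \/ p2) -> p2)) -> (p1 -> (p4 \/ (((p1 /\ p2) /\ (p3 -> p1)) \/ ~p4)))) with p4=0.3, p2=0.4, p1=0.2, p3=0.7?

1.00

(p1 /\ p4) = min(0.2, 0.3) = 0.2
~p3: Gödel ¬ of 0.7 = 0 (operand ≠ 0)
~~p3: Gödel ¬ of 0 = 1 (operand is 0)
(p4 -> ~~p3): 0.3 ≤ 1, so result = 1
((p4 -> ~~p3) \/ p2) = max(1, 0.4) = 1
(((p4 -> ~~p3) \/ p2) -> p2): 1 > 0.4, so result = 0.4
~(((p4 -> ~~p3) \/ p2) -> p2): Gödel ¬ of 0.4 = 0 (operand ≠ 0)
~~(((p4 -> ~~p3) \/ p2) -> p2): Gödel ¬ of 0 = 1 (operand is 0)
((p1 /\ p4) -> ~~(((p4 -> ~~p3) \/ p2) -> p2)): 0.2 ≤ 1, so result = 1
(p1 /\ p2) = min(0.2, 0.4) = 0.2
(p3 -> p1): 0.7 > 0.2, so result = 0.2
((p1 /\ p2) /\ (p3 -> p1)) = min(0.2, 0.2) = 0.2
~p4: Gödel ¬ of 0.3 = 0 (operand ≠ 0)
(((p1 /\ p2) /\ (p3 -> p1)) \/ ~p4) = max(0.2, 0) = 0.2
(p4 \/ (((p1 /\ p2) /\ (p3 -> p1)) \/ ~p4)) = max(0.3, 0.2) = 0.3
(p1 -> (p4 \/ (((p1 /\ p2) /\ (p3 -> p1)) \/ ~p4))): 0.2 ≤ 0.3, so result = 1
(((p1 /\ p4) -> ~~(((p4 -> ~~p3) \/ p2) -> p2)) -> (p1 -> (p4 \/ (((p1 /\ p2) /\ (p3 -> p1)) \/ ~p4)))): 1 ≤ 1, so result = 1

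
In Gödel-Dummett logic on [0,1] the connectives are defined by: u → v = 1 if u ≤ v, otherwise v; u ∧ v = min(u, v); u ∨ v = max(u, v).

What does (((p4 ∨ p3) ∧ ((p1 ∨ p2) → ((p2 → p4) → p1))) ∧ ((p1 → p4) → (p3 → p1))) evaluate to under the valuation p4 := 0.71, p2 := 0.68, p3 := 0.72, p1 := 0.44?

0.44

(p4 ∨ p3) = max(0.71, 0.72) = 0.72
(p1 ∨ p2) = max(0.44, 0.68) = 0.68
(p2 → p4): 0.68 ≤ 0.71, so result = 1
((p2 → p4) → p1): 1 > 0.44, so result = 0.44
((p1 ∨ p2) → ((p2 → p4) → p1)): 0.68 > 0.44, so result = 0.44
((p4 ∨ p3) ∧ ((p1 ∨ p2) → ((p2 → p4) → p1))) = min(0.72, 0.44) = 0.44
(p1 → p4): 0.44 ≤ 0.71, so result = 1
(p3 → p1): 0.72 > 0.44, so result = 0.44
((p1 → p4) → (p3 → p1)): 1 > 0.44, so result = 0.44
(((p4 ∨ p3) ∧ ((p1 ∨ p2) → ((p2 → p4) → p1))) ∧ ((p1 → p4) → (p3 → p1))) = min(0.44, 0.44) = 0.44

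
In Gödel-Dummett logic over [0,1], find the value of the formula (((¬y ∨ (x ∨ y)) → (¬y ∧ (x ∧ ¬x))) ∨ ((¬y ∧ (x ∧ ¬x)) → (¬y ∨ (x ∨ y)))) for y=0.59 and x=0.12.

1.00

¬y: Gödel ¬ of 0.59 = 0 (operand ≠ 0)
(x ∨ y) = max(0.12, 0.59) = 0.59
(¬y ∨ (x ∨ y)) = max(0, 0.59) = 0.59
¬y: Gödel ¬ of 0.59 = 0 (operand ≠ 0)
¬x: Gödel ¬ of 0.12 = 0 (operand ≠ 0)
(x ∧ ¬x) = min(0.12, 0) = 0
(¬y ∧ (x ∧ ¬x)) = min(0, 0) = 0
((¬y ∨ (x ∨ y)) → (¬y ∧ (x ∧ ¬x))): 0.59 > 0, so result = 0
¬y: Gödel ¬ of 0.59 = 0 (operand ≠ 0)
¬x: Gödel ¬ of 0.12 = 0 (operand ≠ 0)
(x ∧ ¬x) = min(0.12, 0) = 0
(¬y ∧ (x ∧ ¬x)) = min(0, 0) = 0
¬y: Gödel ¬ of 0.59 = 0 (operand ≠ 0)
(x ∨ y) = max(0.12, 0.59) = 0.59
(¬y ∨ (x ∨ y)) = max(0, 0.59) = 0.59
((¬y ∧ (x ∧ ¬x)) → (¬y ∨ (x ∨ y))): 0 ≤ 0.59, so result = 1
(((¬y ∨ (x ∨ y)) → (¬y ∧ (x ∧ ¬x))) ∨ ((¬y ∧ (x ∧ ¬x)) → (¬y ∨ (x ∨ y)))) = max(0, 1) = 1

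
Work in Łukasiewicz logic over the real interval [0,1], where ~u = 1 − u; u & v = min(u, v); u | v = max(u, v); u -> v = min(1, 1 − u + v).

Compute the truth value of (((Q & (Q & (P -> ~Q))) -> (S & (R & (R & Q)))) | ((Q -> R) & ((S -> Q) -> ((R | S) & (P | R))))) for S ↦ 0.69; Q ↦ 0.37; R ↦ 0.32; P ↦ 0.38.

0.95

~Q: Łukasiewicz ¬ gives 1 − 0.37 = 0.63
(P -> ~Q): min(1, 1 − 0.38 + 0.63) = 1
(Q & (P -> ~Q)) = min(0.37, 1) = 0.37
(Q & (Q & (P -> ~Q))) = min(0.37, 0.37) = 0.37
(R & Q) = min(0.32, 0.37) = 0.32
(R & (R & Q)) = min(0.32, 0.32) = 0.32
(S & (R & (R & Q))) = min(0.69, 0.32) = 0.32
((Q & (Q & (P -> ~Q))) -> (S & (R & (R & Q)))): min(1, 1 − 0.37 + 0.32) = 0.95
(Q -> R): min(1, 1 − 0.37 + 0.32) = 0.95
(S -> Q): min(1, 1 − 0.69 + 0.37) = 0.68
(R | S) = max(0.32, 0.69) = 0.69
(P | R) = max(0.38, 0.32) = 0.38
((R | S) & (P | R)) = min(0.69, 0.38) = 0.38
((S -> Q) -> ((R | S) & (P | R))): min(1, 1 − 0.68 + 0.38) = 0.7
((Q -> R) & ((S -> Q) -> ((R | S) & (P | R)))) = min(0.95, 0.7) = 0.7
(((Q & (Q & (P -> ~Q))) -> (S & (R & (R & Q)))) | ((Q -> R) & ((S -> Q) -> ((R | S) & (P | R))))) = max(0.95, 0.7) = 0.95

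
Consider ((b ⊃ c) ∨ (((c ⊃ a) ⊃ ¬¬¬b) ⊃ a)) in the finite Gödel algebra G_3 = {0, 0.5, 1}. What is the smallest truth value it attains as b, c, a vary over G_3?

The minimum is attained at b = 1, c = 0.5, a = 0:
  (b ⊃ c): 1 > 0.5, so result = 0.5
  (c ⊃ a): 0.5 > 0, so result = 0
  ¬b: Gödel ¬ of 1 = 0 (operand ≠ 0)
  ¬¬b: Gödel ¬ of 0 = 1 (operand is 0)
  ¬¬¬b: Gödel ¬ of 1 = 0 (operand ≠ 0)
  ((c ⊃ a) ⊃ ¬¬¬b): 0 ≤ 0, so result = 1
  (((c ⊃ a) ⊃ ¬¬¬b) ⊃ a): 1 > 0, so result = 0
  ((b ⊃ c) ∨ (((c ⊃ a) ⊃ ¬¬¬b) ⊃ a)) = max(0.5, 0) = 0.5
Checking all 27 assignments confirms none give a value below 0.50.

0.50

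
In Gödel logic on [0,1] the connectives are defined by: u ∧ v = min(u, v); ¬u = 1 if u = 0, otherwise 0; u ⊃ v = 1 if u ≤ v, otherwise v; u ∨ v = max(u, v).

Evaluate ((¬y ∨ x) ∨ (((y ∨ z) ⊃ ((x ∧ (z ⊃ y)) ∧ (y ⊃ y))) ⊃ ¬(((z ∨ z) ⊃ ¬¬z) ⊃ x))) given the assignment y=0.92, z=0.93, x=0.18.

0.18

¬y: Gödel ¬ of 0.92 = 0 (operand ≠ 0)
(¬y ∨ x) = max(0, 0.18) = 0.18
(y ∨ z) = max(0.92, 0.93) = 0.93
(z ⊃ y): 0.93 > 0.92, so result = 0.92
(x ∧ (z ⊃ y)) = min(0.18, 0.92) = 0.18
(y ⊃ y): 0.92 ≤ 0.92, so result = 1
((x ∧ (z ⊃ y)) ∧ (y ⊃ y)) = min(0.18, 1) = 0.18
((y ∨ z) ⊃ ((x ∧ (z ⊃ y)) ∧ (y ⊃ y))): 0.93 > 0.18, so result = 0.18
(z ∨ z) = max(0.93, 0.93) = 0.93
¬z: Gödel ¬ of 0.93 = 0 (operand ≠ 0)
¬¬z: Gödel ¬ of 0 = 1 (operand is 0)
((z ∨ z) ⊃ ¬¬z): 0.93 ≤ 1, so result = 1
(((z ∨ z) ⊃ ¬¬z) ⊃ x): 1 > 0.18, so result = 0.18
¬(((z ∨ z) ⊃ ¬¬z) ⊃ x): Gödel ¬ of 0.18 = 0 (operand ≠ 0)
(((y ∨ z) ⊃ ((x ∧ (z ⊃ y)) ∧ (y ⊃ y))) ⊃ ¬(((z ∨ z) ⊃ ¬¬z) ⊃ x)): 0.18 > 0, so result = 0
((¬y ∨ x) ∨ (((y ∨ z) ⊃ ((x ∧ (z ⊃ y)) ∧ (y ⊃ y))) ⊃ ¬(((z ∨ z) ⊃ ¬¬z) ⊃ x))) = max(0.18, 0) = 0.18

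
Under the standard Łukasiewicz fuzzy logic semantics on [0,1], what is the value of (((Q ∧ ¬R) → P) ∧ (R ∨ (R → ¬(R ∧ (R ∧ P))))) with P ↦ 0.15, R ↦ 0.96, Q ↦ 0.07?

0.96

¬R: Łukasiewicz ¬ gives 1 − 0.96 = 0.04
(Q ∧ ¬R) = min(0.07, 0.04) = 0.04
((Q ∧ ¬R) → P): min(1, 1 − 0.04 + 0.15) = 1
(R ∧ P) = min(0.96, 0.15) = 0.15
(R ∧ (R ∧ P)) = min(0.96, 0.15) = 0.15
¬(R ∧ (R ∧ P)): Łukasiewicz ¬ gives 1 − 0.15 = 0.85
(R → ¬(R ∧ (R ∧ P))): min(1, 1 − 0.96 + 0.85) = 0.89
(R ∨ (R → ¬(R ∧ (R ∧ P)))) = max(0.96, 0.89) = 0.96
(((Q ∧ ¬R) → P) ∧ (R ∨ (R → ¬(R ∧ (R ∧ P))))) = min(1, 0.96) = 0.96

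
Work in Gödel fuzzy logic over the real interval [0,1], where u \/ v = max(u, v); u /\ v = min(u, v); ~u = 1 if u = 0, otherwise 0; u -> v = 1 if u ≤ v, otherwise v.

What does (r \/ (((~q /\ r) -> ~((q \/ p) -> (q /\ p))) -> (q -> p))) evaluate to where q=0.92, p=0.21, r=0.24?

0.24

~q: Gödel ¬ of 0.92 = 0 (operand ≠ 0)
(~q /\ r) = min(0, 0.24) = 0
(q \/ p) = max(0.92, 0.21) = 0.92
(q /\ p) = min(0.92, 0.21) = 0.21
((q \/ p) -> (q /\ p)): 0.92 > 0.21, so result = 0.21
~((q \/ p) -> (q /\ p)): Gödel ¬ of 0.21 = 0 (operand ≠ 0)
((~q /\ r) -> ~((q \/ p) -> (q /\ p))): 0 ≤ 0, so result = 1
(q -> p): 0.92 > 0.21, so result = 0.21
(((~q /\ r) -> ~((q \/ p) -> (q /\ p))) -> (q -> p)): 1 > 0.21, so result = 0.21
(r \/ (((~q /\ r) -> ~((q \/ p) -> (q /\ p))) -> (q -> p))) = max(0.24, 0.21) = 0.24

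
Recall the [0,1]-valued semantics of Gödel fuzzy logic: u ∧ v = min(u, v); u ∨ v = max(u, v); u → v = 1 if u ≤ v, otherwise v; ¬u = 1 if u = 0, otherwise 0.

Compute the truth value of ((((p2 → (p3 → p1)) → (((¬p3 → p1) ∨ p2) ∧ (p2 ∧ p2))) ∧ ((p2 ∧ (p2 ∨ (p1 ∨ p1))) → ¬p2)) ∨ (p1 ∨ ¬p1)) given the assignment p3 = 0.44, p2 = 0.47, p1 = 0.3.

(p3 → p1): 0.44 > 0.3, so result = 0.3
(p2 → (p3 → p1)): 0.47 > 0.3, so result = 0.3
¬p3: Gödel ¬ of 0.44 = 0 (operand ≠ 0)
(¬p3 → p1): 0 ≤ 0.3, so result = 1
((¬p3 → p1) ∨ p2) = max(1, 0.47) = 1
(p2 ∧ p2) = min(0.47, 0.47) = 0.47
(((¬p3 → p1) ∨ p2) ∧ (p2 ∧ p2)) = min(1, 0.47) = 0.47
((p2 → (p3 → p1)) → (((¬p3 → p1) ∨ p2) ∧ (p2 ∧ p2))): 0.3 ≤ 0.47, so result = 1
(p1 ∨ p1) = max(0.3, 0.3) = 0.3
(p2 ∨ (p1 ∨ p1)) = max(0.47, 0.3) = 0.47
(p2 ∧ (p2 ∨ (p1 ∨ p1))) = min(0.47, 0.47) = 0.47
¬p2: Gödel ¬ of 0.47 = 0 (operand ≠ 0)
((p2 ∧ (p2 ∨ (p1 ∨ p1))) → ¬p2): 0.47 > 0, so result = 0
(((p2 → (p3 → p1)) → (((¬p3 → p1) ∨ p2) ∧ (p2 ∧ p2))) ∧ ((p2 ∧ (p2 ∨ (p1 ∨ p1))) → ¬p2)) = min(1, 0) = 0
¬p1: Gödel ¬ of 0.3 = 0 (operand ≠ 0)
(p1 ∨ ¬p1) = max(0.3, 0) = 0.3
((((p2 → (p3 → p1)) → (((¬p3 → p1) ∨ p2) ∧ (p2 ∧ p2))) ∧ ((p2 ∧ (p2 ∨ (p1 ∨ p1))) → ¬p2)) ∨ (p1 ∨ ¬p1)) = max(0, 0.3) = 0.3

0.30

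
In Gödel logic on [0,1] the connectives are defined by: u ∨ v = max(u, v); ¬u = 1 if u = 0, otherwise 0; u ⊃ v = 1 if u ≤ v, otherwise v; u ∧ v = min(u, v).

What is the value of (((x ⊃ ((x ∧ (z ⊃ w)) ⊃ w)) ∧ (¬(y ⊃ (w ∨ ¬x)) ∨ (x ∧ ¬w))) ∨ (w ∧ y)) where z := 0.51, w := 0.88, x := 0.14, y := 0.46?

(z ⊃ w): 0.51 ≤ 0.88, so result = 1
(x ∧ (z ⊃ w)) = min(0.14, 1) = 0.14
((x ∧ (z ⊃ w)) ⊃ w): 0.14 ≤ 0.88, so result = 1
(x ⊃ ((x ∧ (z ⊃ w)) ⊃ w)): 0.14 ≤ 1, so result = 1
¬x: Gödel ¬ of 0.14 = 0 (operand ≠ 0)
(w ∨ ¬x) = max(0.88, 0) = 0.88
(y ⊃ (w ∨ ¬x)): 0.46 ≤ 0.88, so result = 1
¬(y ⊃ (w ∨ ¬x)): Gödel ¬ of 1 = 0 (operand ≠ 0)
¬w: Gödel ¬ of 0.88 = 0 (operand ≠ 0)
(x ∧ ¬w) = min(0.14, 0) = 0
(¬(y ⊃ (w ∨ ¬x)) ∨ (x ∧ ¬w)) = max(0, 0) = 0
((x ⊃ ((x ∧ (z ⊃ w)) ⊃ w)) ∧ (¬(y ⊃ (w ∨ ¬x)) ∨ (x ∧ ¬w))) = min(1, 0) = 0
(w ∧ y) = min(0.88, 0.46) = 0.46
(((x ⊃ ((x ∧ (z ⊃ w)) ⊃ w)) ∧ (¬(y ⊃ (w ∨ ¬x)) ∨ (x ∧ ¬w))) ∨ (w ∧ y)) = max(0, 0.46) = 0.46

0.46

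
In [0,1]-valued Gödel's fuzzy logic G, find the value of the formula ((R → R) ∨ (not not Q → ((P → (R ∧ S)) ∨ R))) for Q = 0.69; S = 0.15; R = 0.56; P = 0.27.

1.00

(R → R): 0.56 ≤ 0.56, so result = 1
not Q: Gödel ¬ of 0.69 = 0 (operand ≠ 0)
not not Q: Gödel ¬ of 0 = 1 (operand is 0)
(R ∧ S) = min(0.56, 0.15) = 0.15
(P → (R ∧ S)): 0.27 > 0.15, so result = 0.15
((P → (R ∧ S)) ∨ R) = max(0.15, 0.56) = 0.56
(not not Q → ((P → (R ∧ S)) ∨ R)): 1 > 0.56, so result = 0.56
((R → R) ∨ (not not Q → ((P → (R ∧ S)) ∨ R))) = max(1, 0.56) = 1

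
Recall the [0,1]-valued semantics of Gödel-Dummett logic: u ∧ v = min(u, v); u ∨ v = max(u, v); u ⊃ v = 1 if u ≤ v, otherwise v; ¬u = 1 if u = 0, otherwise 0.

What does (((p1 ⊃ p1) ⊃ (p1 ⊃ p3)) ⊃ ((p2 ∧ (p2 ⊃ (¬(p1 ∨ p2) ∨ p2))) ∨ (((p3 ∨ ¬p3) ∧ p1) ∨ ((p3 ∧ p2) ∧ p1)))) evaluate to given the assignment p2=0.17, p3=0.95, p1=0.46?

0.46

(p1 ⊃ p1): 0.46 ≤ 0.46, so result = 1
(p1 ⊃ p3): 0.46 ≤ 0.95, so result = 1
((p1 ⊃ p1) ⊃ (p1 ⊃ p3)): 1 ≤ 1, so result = 1
(p1 ∨ p2) = max(0.46, 0.17) = 0.46
¬(p1 ∨ p2): Gödel ¬ of 0.46 = 0 (operand ≠ 0)
(¬(p1 ∨ p2) ∨ p2) = max(0, 0.17) = 0.17
(p2 ⊃ (¬(p1 ∨ p2) ∨ p2)): 0.17 ≤ 0.17, so result = 1
(p2 ∧ (p2 ⊃ (¬(p1 ∨ p2) ∨ p2))) = min(0.17, 1) = 0.17
¬p3: Gödel ¬ of 0.95 = 0 (operand ≠ 0)
(p3 ∨ ¬p3) = max(0.95, 0) = 0.95
((p3 ∨ ¬p3) ∧ p1) = min(0.95, 0.46) = 0.46
(p3 ∧ p2) = min(0.95, 0.17) = 0.17
((p3 ∧ p2) ∧ p1) = min(0.17, 0.46) = 0.17
(((p3 ∨ ¬p3) ∧ p1) ∨ ((p3 ∧ p2) ∧ p1)) = max(0.46, 0.17) = 0.46
((p2 ∧ (p2 ⊃ (¬(p1 ∨ p2) ∨ p2))) ∨ (((p3 ∨ ¬p3) ∧ p1) ∨ ((p3 ∧ p2) ∧ p1))) = max(0.17, 0.46) = 0.46
(((p1 ⊃ p1) ⊃ (p1 ⊃ p3)) ⊃ ((p2 ∧ (p2 ⊃ (¬(p1 ∨ p2) ∨ p2))) ∨ (((p3 ∨ ¬p3) ∧ p1) ∨ ((p3 ∧ p2) ∧ p1)))): 1 > 0.46, so result = 0.46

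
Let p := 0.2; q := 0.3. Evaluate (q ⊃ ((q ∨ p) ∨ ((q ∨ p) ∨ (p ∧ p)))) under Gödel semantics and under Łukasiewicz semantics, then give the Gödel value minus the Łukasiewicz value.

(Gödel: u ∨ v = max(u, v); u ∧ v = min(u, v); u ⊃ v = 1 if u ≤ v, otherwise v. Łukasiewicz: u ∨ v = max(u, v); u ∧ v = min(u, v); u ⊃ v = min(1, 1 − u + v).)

0.00

Gödel evaluation:
  (q ∨ p) = max(0.3, 0.2) = 0.3
  (q ∨ p) = max(0.3, 0.2) = 0.3
  (p ∧ p) = min(0.2, 0.2) = 0.2
  ((q ∨ p) ∨ (p ∧ p)) = max(0.3, 0.2) = 0.3
  ((q ∨ p) ∨ ((q ∨ p) ∨ (p ∧ p))) = max(0.3, 0.3) = 0.3
  (q ⊃ ((q ∨ p) ∨ ((q ∨ p) ∨ (p ∧ p)))): 0.3 ≤ 0.3, so result = 1
  Gödel value = 1
Łukasiewicz evaluation:
  (q ∨ p) = max(0.3, 0.2) = 0.3
  (q ∨ p) = max(0.3, 0.2) = 0.3
  (p ∧ p) = min(0.2, 0.2) = 0.2
  ((q ∨ p) ∨ (p ∧ p)) = max(0.3, 0.2) = 0.3
  ((q ∨ p) ∨ ((q ∨ p) ∨ (p ∧ p))) = max(0.3, 0.3) = 0.3
  (q ⊃ ((q ∨ p) ∨ ((q ∨ p) ∨ (p ∧ p)))): min(1, 1 − 0.3 + 0.3) = 1
  Łukasiewicz value = 1
Difference: 1 − 1 = 0.00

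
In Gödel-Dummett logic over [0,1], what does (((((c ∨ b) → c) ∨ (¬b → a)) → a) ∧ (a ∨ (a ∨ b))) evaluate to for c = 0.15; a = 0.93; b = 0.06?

0.93

(c ∨ b) = max(0.15, 0.06) = 0.15
((c ∨ b) → c): 0.15 ≤ 0.15, so result = 1
¬b: Gödel ¬ of 0.06 = 0 (operand ≠ 0)
(¬b → a): 0 ≤ 0.93, so result = 1
(((c ∨ b) → c) ∨ (¬b → a)) = max(1, 1) = 1
((((c ∨ b) → c) ∨ (¬b → a)) → a): 1 > 0.93, so result = 0.93
(a ∨ b) = max(0.93, 0.06) = 0.93
(a ∨ (a ∨ b)) = max(0.93, 0.93) = 0.93
(((((c ∨ b) → c) ∨ (¬b → a)) → a) ∧ (a ∨ (a ∨ b))) = min(0.93, 0.93) = 0.93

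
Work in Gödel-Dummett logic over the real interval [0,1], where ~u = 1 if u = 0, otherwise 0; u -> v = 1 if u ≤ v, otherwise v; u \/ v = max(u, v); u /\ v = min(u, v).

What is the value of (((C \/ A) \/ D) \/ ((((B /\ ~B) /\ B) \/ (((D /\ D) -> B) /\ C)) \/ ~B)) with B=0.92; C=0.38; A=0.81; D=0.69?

(C \/ A) = max(0.38, 0.81) = 0.81
((C \/ A) \/ D) = max(0.81, 0.69) = 0.81
~B: Gödel ¬ of 0.92 = 0 (operand ≠ 0)
(B /\ ~B) = min(0.92, 0) = 0
((B /\ ~B) /\ B) = min(0, 0.92) = 0
(D /\ D) = min(0.69, 0.69) = 0.69
((D /\ D) -> B): 0.69 ≤ 0.92, so result = 1
(((D /\ D) -> B) /\ C) = min(1, 0.38) = 0.38
(((B /\ ~B) /\ B) \/ (((D /\ D) -> B) /\ C)) = max(0, 0.38) = 0.38
~B: Gödel ¬ of 0.92 = 0 (operand ≠ 0)
((((B /\ ~B) /\ B) \/ (((D /\ D) -> B) /\ C)) \/ ~B) = max(0.38, 0) = 0.38
(((C \/ A) \/ D) \/ ((((B /\ ~B) /\ B) \/ (((D /\ D) -> B) /\ C)) \/ ~B)) = max(0.81, 0.38) = 0.81

0.81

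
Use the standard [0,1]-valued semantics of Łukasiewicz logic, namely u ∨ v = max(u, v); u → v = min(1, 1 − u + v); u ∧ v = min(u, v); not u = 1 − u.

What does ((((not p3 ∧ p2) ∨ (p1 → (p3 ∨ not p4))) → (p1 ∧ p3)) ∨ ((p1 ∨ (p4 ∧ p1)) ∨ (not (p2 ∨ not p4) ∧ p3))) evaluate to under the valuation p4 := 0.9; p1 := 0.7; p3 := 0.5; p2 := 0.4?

not p3: Łukasiewicz ¬ gives 1 − 0.5 = 0.5
(not p3 ∧ p2) = min(0.5, 0.4) = 0.4
not p4: Łukasiewicz ¬ gives 1 − 0.9 = 0.1
(p3 ∨ not p4) = max(0.5, 0.1) = 0.5
(p1 → (p3 ∨ not p4)): min(1, 1 − 0.7 + 0.5) = 0.8
((not p3 ∧ p2) ∨ (p1 → (p3 ∨ not p4))) = max(0.4, 0.8) = 0.8
(p1 ∧ p3) = min(0.7, 0.5) = 0.5
(((not p3 ∧ p2) ∨ (p1 → (p3 ∨ not p4))) → (p1 ∧ p3)): min(1, 1 − 0.8 + 0.5) = 0.7
(p4 ∧ p1) = min(0.9, 0.7) = 0.7
(p1 ∨ (p4 ∧ p1)) = max(0.7, 0.7) = 0.7
not p4: Łukasiewicz ¬ gives 1 − 0.9 = 0.1
(p2 ∨ not p4) = max(0.4, 0.1) = 0.4
not (p2 ∨ not p4): Łukasiewicz ¬ gives 1 − 0.4 = 0.6
(not (p2 ∨ not p4) ∧ p3) = min(0.6, 0.5) = 0.5
((p1 ∨ (p4 ∧ p1)) ∨ (not (p2 ∨ not p4) ∧ p3)) = max(0.7, 0.5) = 0.7
((((not p3 ∧ p2) ∨ (p1 → (p3 ∨ not p4))) → (p1 ∧ p3)) ∨ ((p1 ∨ (p4 ∧ p1)) ∨ (not (p2 ∨ not p4) ∧ p3))) = max(0.7, 0.7) = 0.7

0.70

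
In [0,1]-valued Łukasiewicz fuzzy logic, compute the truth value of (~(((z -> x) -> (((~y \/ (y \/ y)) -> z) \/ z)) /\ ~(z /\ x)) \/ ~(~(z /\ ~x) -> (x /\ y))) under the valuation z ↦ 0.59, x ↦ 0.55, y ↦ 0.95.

(z -> x): min(1, 1 − 0.59 + 0.55) = 0.96
~y: Łukasiewicz ¬ gives 1 − 0.95 = 0.05
(y \/ y) = max(0.95, 0.95) = 0.95
(~y \/ (y \/ y)) = max(0.05, 0.95) = 0.95
((~y \/ (y \/ y)) -> z): min(1, 1 − 0.95 + 0.59) = 0.64
(((~y \/ (y \/ y)) -> z) \/ z) = max(0.64, 0.59) = 0.64
((z -> x) -> (((~y \/ (y \/ y)) -> z) \/ z)): min(1, 1 − 0.96 + 0.64) = 0.68
(z /\ x) = min(0.59, 0.55) = 0.55
~(z /\ x): Łukasiewicz ¬ gives 1 − 0.55 = 0.45
(((z -> x) -> (((~y \/ (y \/ y)) -> z) \/ z)) /\ ~(z /\ x)) = min(0.68, 0.45) = 0.45
~(((z -> x) -> (((~y \/ (y \/ y)) -> z) \/ z)) /\ ~(z /\ x)): Łukasiewicz ¬ gives 1 − 0.45 = 0.55
~x: Łukasiewicz ¬ gives 1 − 0.55 = 0.45
(z /\ ~x) = min(0.59, 0.45) = 0.45
~(z /\ ~x): Łukasiewicz ¬ gives 1 − 0.45 = 0.55
(x /\ y) = min(0.55, 0.95) = 0.55
(~(z /\ ~x) -> (x /\ y)): min(1, 1 − 0.55 + 0.55) = 1
~(~(z /\ ~x) -> (x /\ y)): Łukasiewicz ¬ gives 1 − 1 = 0
(~(((z -> x) -> (((~y \/ (y \/ y)) -> z) \/ z)) /\ ~(z /\ x)) \/ ~(~(z /\ ~x) -> (x /\ y))) = max(0.55, 0) = 0.55

0.55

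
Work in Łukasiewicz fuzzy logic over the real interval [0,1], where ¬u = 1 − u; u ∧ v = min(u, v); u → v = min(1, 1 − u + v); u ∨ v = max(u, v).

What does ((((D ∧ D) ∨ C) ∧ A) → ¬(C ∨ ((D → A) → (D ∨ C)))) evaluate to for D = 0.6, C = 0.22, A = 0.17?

0.83

(D ∧ D) = min(0.6, 0.6) = 0.6
((D ∧ D) ∨ C) = max(0.6, 0.22) = 0.6
(((D ∧ D) ∨ C) ∧ A) = min(0.6, 0.17) = 0.17
(D → A): min(1, 1 − 0.6 + 0.17) = 0.57
(D ∨ C) = max(0.6, 0.22) = 0.6
((D → A) → (D ∨ C)): min(1, 1 − 0.57 + 0.6) = 1
(C ∨ ((D → A) → (D ∨ C))) = max(0.22, 1) = 1
¬(C ∨ ((D → A) → (D ∨ C))): Łukasiewicz ¬ gives 1 − 1 = 0
((((D ∧ D) ∨ C) ∧ A) → ¬(C ∨ ((D → A) → (D ∨ C)))): min(1, 1 − 0.17 + 0) = 0.83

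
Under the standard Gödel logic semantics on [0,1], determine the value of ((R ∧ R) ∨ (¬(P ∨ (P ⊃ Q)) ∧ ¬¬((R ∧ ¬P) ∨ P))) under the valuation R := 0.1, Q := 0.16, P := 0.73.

0.10

(R ∧ R) = min(0.1, 0.1) = 0.1
(P ⊃ Q): 0.73 > 0.16, so result = 0.16
(P ∨ (P ⊃ Q)) = max(0.73, 0.16) = 0.73
¬(P ∨ (P ⊃ Q)): Gödel ¬ of 0.73 = 0 (operand ≠ 0)
¬P: Gödel ¬ of 0.73 = 0 (operand ≠ 0)
(R ∧ ¬P) = min(0.1, 0) = 0
((R ∧ ¬P) ∨ P) = max(0, 0.73) = 0.73
¬((R ∧ ¬P) ∨ P): Gödel ¬ of 0.73 = 0 (operand ≠ 0)
¬¬((R ∧ ¬P) ∨ P): Gödel ¬ of 0 = 1 (operand is 0)
(¬(P ∨ (P ⊃ Q)) ∧ ¬¬((R ∧ ¬P) ∨ P)) = min(0, 1) = 0
((R ∧ R) ∨ (¬(P ∨ (P ⊃ Q)) ∧ ¬¬((R ∧ ¬P) ∨ P))) = max(0.1, 0) = 0.1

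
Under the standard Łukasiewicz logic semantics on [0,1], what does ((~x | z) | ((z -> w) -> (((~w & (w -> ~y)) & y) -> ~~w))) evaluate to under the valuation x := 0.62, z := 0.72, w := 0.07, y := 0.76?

0.96

~x: Łukasiewicz ¬ gives 1 − 0.62 = 0.38
(~x | z) = max(0.38, 0.72) = 0.72
(z -> w): min(1, 1 − 0.72 + 0.07) = 0.35
~w: Łukasiewicz ¬ gives 1 − 0.07 = 0.93
~y: Łukasiewicz ¬ gives 1 − 0.76 = 0.24
(w -> ~y): min(1, 1 − 0.07 + 0.24) = 1
(~w & (w -> ~y)) = min(0.93, 1) = 0.93
((~w & (w -> ~y)) & y) = min(0.93, 0.76) = 0.76
~w: Łukasiewicz ¬ gives 1 − 0.07 = 0.93
~~w: Łukasiewicz ¬ gives 1 − 0.93 = 0.07
(((~w & (w -> ~y)) & y) -> ~~w): min(1, 1 − 0.76 + 0.07) = 0.31
((z -> w) -> (((~w & (w -> ~y)) & y) -> ~~w)): min(1, 1 − 0.35 + 0.31) = 0.96
((~x | z) | ((z -> w) -> (((~w & (w -> ~y)) & y) -> ~~w))) = max(0.72, 0.96) = 0.96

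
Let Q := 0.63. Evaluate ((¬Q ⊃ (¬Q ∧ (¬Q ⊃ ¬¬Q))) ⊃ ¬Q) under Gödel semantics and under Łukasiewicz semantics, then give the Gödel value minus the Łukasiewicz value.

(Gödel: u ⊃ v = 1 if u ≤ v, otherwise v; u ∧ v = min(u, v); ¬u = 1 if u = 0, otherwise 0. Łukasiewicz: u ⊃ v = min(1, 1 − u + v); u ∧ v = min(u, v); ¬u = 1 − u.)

Gödel evaluation:
  ¬Q: Gödel ¬ of 0.63 = 0 (operand ≠ 0)
  ¬Q: Gödel ¬ of 0.63 = 0 (operand ≠ 0)
  ¬Q: Gödel ¬ of 0.63 = 0 (operand ≠ 0)
  ¬Q: Gödel ¬ of 0.63 = 0 (operand ≠ 0)
  ¬¬Q: Gödel ¬ of 0 = 1 (operand is 0)
  (¬Q ⊃ ¬¬Q): 0 ≤ 1, so result = 1
  (¬Q ∧ (¬Q ⊃ ¬¬Q)) = min(0, 1) = 0
  (¬Q ⊃ (¬Q ∧ (¬Q ⊃ ¬¬Q))): 0 ≤ 0, so result = 1
  ¬Q: Gödel ¬ of 0.63 = 0 (operand ≠ 0)
  ((¬Q ⊃ (¬Q ∧ (¬Q ⊃ ¬¬Q))) ⊃ ¬Q): 1 > 0, so result = 0
  Gödel value = 0
Łukasiewicz evaluation:
  ¬Q: Łukasiewicz ¬ gives 1 − 0.63 = 0.37
  ¬Q: Łukasiewicz ¬ gives 1 − 0.63 = 0.37
  ¬Q: Łukasiewicz ¬ gives 1 − 0.63 = 0.37
  ¬Q: Łukasiewicz ¬ gives 1 − 0.63 = 0.37
  ¬¬Q: Łukasiewicz ¬ gives 1 − 0.37 = 0.63
  (¬Q ⊃ ¬¬Q): min(1, 1 − 0.37 + 0.63) = 1
  (¬Q ∧ (¬Q ⊃ ¬¬Q)) = min(0.37, 1) = 0.37
  (¬Q ⊃ (¬Q ∧ (¬Q ⊃ ¬¬Q))): min(1, 1 − 0.37 + 0.37) = 1
  ¬Q: Łukasiewicz ¬ gives 1 − 0.63 = 0.37
  ((¬Q ⊃ (¬Q ∧ (¬Q ⊃ ¬¬Q))) ⊃ ¬Q): min(1, 1 − 1 + 0.37) = 0.37
  Łukasiewicz value = 0.37
Difference: 0 − 0.37 = -0.37

-0.37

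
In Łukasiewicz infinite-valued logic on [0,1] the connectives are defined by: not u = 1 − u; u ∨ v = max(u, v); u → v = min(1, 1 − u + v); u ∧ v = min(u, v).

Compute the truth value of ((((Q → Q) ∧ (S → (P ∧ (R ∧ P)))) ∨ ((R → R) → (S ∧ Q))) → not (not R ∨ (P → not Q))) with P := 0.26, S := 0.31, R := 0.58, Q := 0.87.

(Q → Q): min(1, 1 − 0.87 + 0.87) = 1
(R ∧ P) = min(0.58, 0.26) = 0.26
(P ∧ (R ∧ P)) = min(0.26, 0.26) = 0.26
(S → (P ∧ (R ∧ P))): min(1, 1 − 0.31 + 0.26) = 0.95
((Q → Q) ∧ (S → (P ∧ (R ∧ P)))) = min(1, 0.95) = 0.95
(R → R): min(1, 1 − 0.58 + 0.58) = 1
(S ∧ Q) = min(0.31, 0.87) = 0.31
((R → R) → (S ∧ Q)): min(1, 1 − 1 + 0.31) = 0.31
(((Q → Q) ∧ (S → (P ∧ (R ∧ P)))) ∨ ((R → R) → (S ∧ Q))) = max(0.95, 0.31) = 0.95
not R: Łukasiewicz ¬ gives 1 − 0.58 = 0.42
not Q: Łukasiewicz ¬ gives 1 − 0.87 = 0.13
(P → not Q): min(1, 1 − 0.26 + 0.13) = 0.87
(not R ∨ (P → not Q)) = max(0.42, 0.87) = 0.87
not (not R ∨ (P → not Q)): Łukasiewicz ¬ gives 1 − 0.87 = 0.13
((((Q → Q) ∧ (S → (P ∧ (R ∧ P)))) ∨ ((R → R) → (S ∧ Q))) → not (not R ∨ (P → not Q))): min(1, 1 − 0.95 + 0.13) = 0.18

0.18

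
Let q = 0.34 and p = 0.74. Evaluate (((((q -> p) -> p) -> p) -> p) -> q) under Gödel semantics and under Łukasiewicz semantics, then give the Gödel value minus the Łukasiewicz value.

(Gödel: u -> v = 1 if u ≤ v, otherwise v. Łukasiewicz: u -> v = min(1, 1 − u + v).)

-0.26

Gödel evaluation:
  (q -> p): 0.34 ≤ 0.74, so result = 1
  ((q -> p) -> p): 1 > 0.74, so result = 0.74
  (((q -> p) -> p) -> p): 0.74 ≤ 0.74, so result = 1
  ((((q -> p) -> p) -> p) -> p): 1 > 0.74, so result = 0.74
  (((((q -> p) -> p) -> p) -> p) -> q): 0.74 > 0.34, so result = 0.34
  Gödel value = 0.34
Łukasiewicz evaluation:
  (q -> p): min(1, 1 − 0.34 + 0.74) = 1
  ((q -> p) -> p): min(1, 1 − 1 + 0.74) = 0.74
  (((q -> p) -> p) -> p): min(1, 1 − 0.74 + 0.74) = 1
  ((((q -> p) -> p) -> p) -> p): min(1, 1 − 1 + 0.74) = 0.74
  (((((q -> p) -> p) -> p) -> p) -> q): min(1, 1 − 0.74 + 0.34) = 0.6
  Łukasiewicz value = 0.6
Difference: 0.34 − 0.6 = -0.26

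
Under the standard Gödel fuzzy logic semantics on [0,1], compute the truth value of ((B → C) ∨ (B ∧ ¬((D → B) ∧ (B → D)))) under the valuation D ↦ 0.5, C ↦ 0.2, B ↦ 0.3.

0.20

(B → C): 0.3 > 0.2, so result = 0.2
(D → B): 0.5 > 0.3, so result = 0.3
(B → D): 0.3 ≤ 0.5, so result = 1
((D → B) ∧ (B → D)) = min(0.3, 1) = 0.3
¬((D → B) ∧ (B → D)): Gödel ¬ of 0.3 = 0 (operand ≠ 0)
(B ∧ ¬((D → B) ∧ (B → D))) = min(0.3, 0) = 0
((B → C) ∨ (B ∧ ¬((D → B) ∧ (B → D)))) = max(0.2, 0) = 0.2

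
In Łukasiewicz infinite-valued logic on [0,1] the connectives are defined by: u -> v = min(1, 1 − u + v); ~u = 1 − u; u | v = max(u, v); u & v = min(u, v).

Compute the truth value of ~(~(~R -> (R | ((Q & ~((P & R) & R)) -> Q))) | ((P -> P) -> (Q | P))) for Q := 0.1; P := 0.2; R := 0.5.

~R: Łukasiewicz ¬ gives 1 − 0.5 = 0.5
(P & R) = min(0.2, 0.5) = 0.2
((P & R) & R) = min(0.2, 0.5) = 0.2
~((P & R) & R): Łukasiewicz ¬ gives 1 − 0.2 = 0.8
(Q & ~((P & R) & R)) = min(0.1, 0.8) = 0.1
((Q & ~((P & R) & R)) -> Q): min(1, 1 − 0.1 + 0.1) = 1
(R | ((Q & ~((P & R) & R)) -> Q)) = max(0.5, 1) = 1
(~R -> (R | ((Q & ~((P & R) & R)) -> Q))): min(1, 1 − 0.5 + 1) = 1
~(~R -> (R | ((Q & ~((P & R) & R)) -> Q))): Łukasiewicz ¬ gives 1 − 1 = 0
(P -> P): min(1, 1 − 0.2 + 0.2) = 1
(Q | P) = max(0.1, 0.2) = 0.2
((P -> P) -> (Q | P)): min(1, 1 − 1 + 0.2) = 0.2
(~(~R -> (R | ((Q & ~((P & R) & R)) -> Q))) | ((P -> P) -> (Q | P))) = max(0, 0.2) = 0.2
~(~(~R -> (R | ((Q & ~((P & R) & R)) -> Q))) | ((P -> P) -> (Q | P))): Łukasiewicz ¬ gives 1 − 0.2 = 0.8

0.80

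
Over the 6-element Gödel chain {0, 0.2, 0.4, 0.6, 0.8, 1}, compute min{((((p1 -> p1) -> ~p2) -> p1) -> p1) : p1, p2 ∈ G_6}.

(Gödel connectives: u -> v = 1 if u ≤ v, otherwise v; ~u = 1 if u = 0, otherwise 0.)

0.00

The minimum is attained at p1 = 0, p2 = 0.2:
  (p1 -> p1): 0 ≤ 0, so result = 1
  ~p2: Gödel ¬ of 0.2 = 0 (operand ≠ 0)
  ((p1 -> p1) -> ~p2): 1 > 0, so result = 0
  (((p1 -> p1) -> ~p2) -> p1): 0 ≤ 0, so result = 1
  ((((p1 -> p1) -> ~p2) -> p1) -> p1): 1 > 0, so result = 0
Checking all 36 assignments confirms none give a value below 0.00.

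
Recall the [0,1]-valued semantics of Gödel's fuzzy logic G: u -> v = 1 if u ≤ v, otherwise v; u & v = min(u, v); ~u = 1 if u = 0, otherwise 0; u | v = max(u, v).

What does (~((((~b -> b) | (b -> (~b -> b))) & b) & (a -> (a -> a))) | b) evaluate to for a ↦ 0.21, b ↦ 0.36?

0.36

~b: Gödel ¬ of 0.36 = 0 (operand ≠ 0)
(~b -> b): 0 ≤ 0.36, so result = 1
~b: Gödel ¬ of 0.36 = 0 (operand ≠ 0)
(~b -> b): 0 ≤ 0.36, so result = 1
(b -> (~b -> b)): 0.36 ≤ 1, so result = 1
((~b -> b) | (b -> (~b -> b))) = max(1, 1) = 1
(((~b -> b) | (b -> (~b -> b))) & b) = min(1, 0.36) = 0.36
(a -> a): 0.21 ≤ 0.21, so result = 1
(a -> (a -> a)): 0.21 ≤ 1, so result = 1
((((~b -> b) | (b -> (~b -> b))) & b) & (a -> (a -> a))) = min(0.36, 1) = 0.36
~((((~b -> b) | (b -> (~b -> b))) & b) & (a -> (a -> a))): Gödel ¬ of 0.36 = 0 (operand ≠ 0)
(~((((~b -> b) | (b -> (~b -> b))) & b) & (a -> (a -> a))) | b) = max(0, 0.36) = 0.36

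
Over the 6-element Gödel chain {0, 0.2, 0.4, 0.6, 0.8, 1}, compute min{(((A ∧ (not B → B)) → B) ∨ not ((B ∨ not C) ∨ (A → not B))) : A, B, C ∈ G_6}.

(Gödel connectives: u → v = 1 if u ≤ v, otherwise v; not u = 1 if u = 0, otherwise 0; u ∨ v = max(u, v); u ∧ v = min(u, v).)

The minimum is attained at A = 0.4, B = 0.2, C = 0:
  not B: Gödel ¬ of 0.2 = 0 (operand ≠ 0)
  (not B → B): 0 ≤ 0.2, so result = 1
  (A ∧ (not B → B)) = min(0.4, 1) = 0.4
  ((A ∧ (not B → B)) → B): 0.4 > 0.2, so result = 0.2
  not C: Gödel ¬ of 0 = 1 (operand is 0)
  (B ∨ not C) = max(0.2, 1) = 1
  not B: Gödel ¬ of 0.2 = 0 (operand ≠ 0)
  (A → not B): 0.4 > 0, so result = 0
  ((B ∨ not C) ∨ (A → not B)) = max(1, 0) = 1
  not ((B ∨ not C) ∨ (A → not B)): Gödel ¬ of 1 = 0 (operand ≠ 0)
  (((A ∧ (not B → B)) → B) ∨ not ((B ∨ not C) ∨ (A → not B))) = max(0.2, 0) = 0.2
Checking all 216 assignments confirms none give a value below 0.20.

0.20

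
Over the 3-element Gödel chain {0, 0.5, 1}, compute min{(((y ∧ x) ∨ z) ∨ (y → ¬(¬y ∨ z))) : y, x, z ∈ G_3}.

0.50

The minimum is attained at y = 0.5, x = 0, z = 0.5:
  (y ∧ x) = min(0.5, 0) = 0
  ((y ∧ x) ∨ z) = max(0, 0.5) = 0.5
  ¬y: Gödel ¬ of 0.5 = 0 (operand ≠ 0)
  (¬y ∨ z) = max(0, 0.5) = 0.5
  ¬(¬y ∨ z): Gödel ¬ of 0.5 = 0 (operand ≠ 0)
  (y → ¬(¬y ∨ z)): 0.5 > 0, so result = 0
  (((y ∧ x) ∨ z) ∨ (y → ¬(¬y ∨ z))) = max(0.5, 0) = 0.5
Checking all 27 assignments confirms none give a value below 0.50.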